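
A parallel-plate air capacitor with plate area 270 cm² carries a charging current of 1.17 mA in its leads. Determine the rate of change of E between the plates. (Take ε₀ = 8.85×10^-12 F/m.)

Charge continuity gives I_d = I = 1.17×10^-3 A between the plates.
Then dE/dt = I_d/(ε₀A) = 4.90×10^9 V/(m·s).

4.90×10^9 V/(m·s)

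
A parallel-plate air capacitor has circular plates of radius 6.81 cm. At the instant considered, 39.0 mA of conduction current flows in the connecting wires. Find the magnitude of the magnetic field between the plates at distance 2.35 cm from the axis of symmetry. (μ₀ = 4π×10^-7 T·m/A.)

By continuity the displacement current in the gap matches the conduction current: I_d = 0.0390 A.
For r < R the Ampère–Maxwell law gives B(2πr) = μ₀ I_d (r²/R²), so B = μ₀ I_d r/(2πR²) = (4π×10^-7)(0.0390)(0.0235)/(2π·0.0681²) = 3.95×10^-8 T.

3.95×10^-8 T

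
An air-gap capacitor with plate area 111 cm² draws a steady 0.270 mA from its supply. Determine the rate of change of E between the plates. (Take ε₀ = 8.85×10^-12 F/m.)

2.75×10^9 V/(m·s)

Charge continuity gives I_d = I = 2.70×10^-4 A between the plates.
Inverting I_d = ε₀ A dE/dt gives dE/dt = 2.70×10^-4 / (8.85×10^-12 · 0.0111) = 2.75×10^9 V/(m·s).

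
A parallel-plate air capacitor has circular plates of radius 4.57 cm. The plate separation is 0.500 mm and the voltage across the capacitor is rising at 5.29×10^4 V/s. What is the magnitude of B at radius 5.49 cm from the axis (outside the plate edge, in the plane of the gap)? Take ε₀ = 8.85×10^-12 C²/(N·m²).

2.24×10^-11 T

I_d = C dV/dt with C = ε₀πR²/d = 1.161×10^-10 F, so I_d = (1.161×10^-10)(5.29×10^4) = 6.142×10^-6 A.
Outside the plates the loop encloses all of I_d, so B·2πr = μ₀ I_d and B = 2.24×10^-11 T.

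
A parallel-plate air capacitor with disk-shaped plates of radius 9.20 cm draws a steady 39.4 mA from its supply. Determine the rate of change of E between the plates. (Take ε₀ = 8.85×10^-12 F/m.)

1.67×10^11 V/(m·s)

By continuity, I_d in the gap equals the 39.4 mA flowing in the wire.
Since I_d = ε₀ A dE/dt, dE/dt = I_d/(ε₀A) = (0.0394)/((8.85×10^-12)(0.02659)) = 1.67×10^11 V/(m·s).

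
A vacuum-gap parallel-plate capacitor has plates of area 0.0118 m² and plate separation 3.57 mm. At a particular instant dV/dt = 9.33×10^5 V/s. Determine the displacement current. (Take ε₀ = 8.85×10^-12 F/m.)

2.73×10^-5 A

The field between the plates is E = V/d, so dE/dt = (9.33×10^5)/(3.57×10^-3 m) = 2.613×10^8 V/(m·s).
I_d = ε₀ A (dE/dt) = (8.85×10^-12)(0.0118)(2.613×10^8) = 2.73×10^-5 A.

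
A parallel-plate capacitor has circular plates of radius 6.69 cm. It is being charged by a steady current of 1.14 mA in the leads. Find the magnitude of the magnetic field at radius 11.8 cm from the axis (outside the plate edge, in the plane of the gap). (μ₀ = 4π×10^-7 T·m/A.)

1.93×10^-9 T

By continuity the displacement current in the gap matches the conduction current: I_d = 1.14×10^-3 A.
Outside the plates the loop encloses all of I_d, so B·2πr = μ₀ I_d and B = 1.93×10^-9 T.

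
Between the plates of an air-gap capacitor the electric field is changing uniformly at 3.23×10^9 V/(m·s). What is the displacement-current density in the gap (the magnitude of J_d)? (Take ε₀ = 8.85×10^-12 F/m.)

J_d = ε₀ dE/dt = (8.85×10^-12)(3.23×10^9) = 0.0286 A/m².

0.0286 A/m²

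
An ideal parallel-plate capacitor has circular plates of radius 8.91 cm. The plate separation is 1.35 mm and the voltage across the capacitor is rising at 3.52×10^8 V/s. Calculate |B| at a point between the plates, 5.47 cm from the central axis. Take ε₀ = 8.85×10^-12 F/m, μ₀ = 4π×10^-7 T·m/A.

7.93×10^-8 T

I_d = C dV/dt with C = ε₀πR²/d = 1.635×10^-10 F, so I_d = (1.635×10^-10)(3.52×10^8) = 0.05755 A.
An Ampèrian loop of radius r encloses a fraction (r/R)² of I_d. Then B·2πr = μ₀ I_d (r/R)², giving B = μ₀ I_d r/(2πR²) = 7.93×10^-8 T.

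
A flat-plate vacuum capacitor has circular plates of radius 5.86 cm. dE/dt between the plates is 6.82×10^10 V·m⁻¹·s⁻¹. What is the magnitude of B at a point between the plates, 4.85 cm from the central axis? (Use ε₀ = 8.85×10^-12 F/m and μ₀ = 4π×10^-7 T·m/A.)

Total displacement current: I_d = ε₀(πR²)(dE/dt) = (8.85×10^-12)(0.01079)(6.82×10^10) = 6.513×10^-3 A.
For r < R the Ampère–Maxwell law gives B(2πr) = μ₀ I_d (r²/R²), so B = μ₀ I_d r/(2πR²) = (4π×10^-7)(6.513×10^-3)(0.0485)/(2π·0.0586²) = 1.84×10^-8 T.

1.84×10^-8 T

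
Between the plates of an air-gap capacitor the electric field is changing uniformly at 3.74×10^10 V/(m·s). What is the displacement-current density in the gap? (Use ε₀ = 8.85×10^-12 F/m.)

The displacement-current density is ε₀ ∂E/∂t = (8.85×10^-12)(3.74×10^10) = 0.331 A/m².

0.331 A/m²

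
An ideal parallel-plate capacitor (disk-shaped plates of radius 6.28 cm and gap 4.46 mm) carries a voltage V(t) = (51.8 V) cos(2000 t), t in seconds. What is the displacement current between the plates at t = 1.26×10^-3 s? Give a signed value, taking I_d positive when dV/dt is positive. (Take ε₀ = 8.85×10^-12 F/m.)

-1.48×10^-6 A

dE/dt = (V₀ω/d)·−sin(ωt) with ωt = 2.52 rad: (51.8)(2000)(-0.5823)/(4.46×10^-3) = -1.353×10^7 V/(m·s).
I_d = ε₀ A dE/dt = (8.85×10^-12)(0.01239)(-1.353×10^7) = -1.48×10^-6 A.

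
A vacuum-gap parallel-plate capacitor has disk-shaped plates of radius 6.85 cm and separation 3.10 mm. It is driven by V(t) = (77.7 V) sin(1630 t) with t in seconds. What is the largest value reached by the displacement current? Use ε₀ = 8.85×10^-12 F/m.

5.33×10^-6 A

C = ε₀A/d = (8.85×10^-12)(0.01474)/(3.10×10^-3) = 4.208×10^-11 F; ω = 1630 rad/s.
I_d = C dV/dt, so |I_d|_max = C V₀ ω = (4.208×10^-11)(77.7)(1630) = 5.33×10^-6 A.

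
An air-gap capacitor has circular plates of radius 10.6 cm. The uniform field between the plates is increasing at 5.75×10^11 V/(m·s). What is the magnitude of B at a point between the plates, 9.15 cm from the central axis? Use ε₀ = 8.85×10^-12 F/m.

I_d = ε₀ dΦ_E/dt = ε₀ πR² (dE/dt) = (8.85×10^-12)(0.03530)(5.75×10^11) = 0.1796 A through the full plate area.
For r < R the Ampère–Maxwell law gives B(2πr) = μ₀ I_d (r²/R²), so B = μ₀ I_d r/(2πR²) = (4π×10^-7)(0.1796)(0.0915)/(2π·0.106²) = 2.93×10^-7 T.

2.93×10^-7 T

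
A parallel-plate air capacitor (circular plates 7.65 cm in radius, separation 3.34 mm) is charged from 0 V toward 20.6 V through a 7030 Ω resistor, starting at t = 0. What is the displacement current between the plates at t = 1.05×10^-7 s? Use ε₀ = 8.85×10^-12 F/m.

2.16×10^-3 A

C = ε₀A/d = (8.85×10^-12)(0.01839)/(3.34×10^-3) = 4.873×10^-11 F, so τ = RC = 3.426×10^-7 s.
The conduction current is I(t) = (V₀/R) e^(−t/τ), and the displacement current between the plates equals it.
t/τ = 0.3065; I_d = (20.6/7030) · e^(−0.3065) = (2.930×10^-3)(0.7360) = 2.16×10^-3 A.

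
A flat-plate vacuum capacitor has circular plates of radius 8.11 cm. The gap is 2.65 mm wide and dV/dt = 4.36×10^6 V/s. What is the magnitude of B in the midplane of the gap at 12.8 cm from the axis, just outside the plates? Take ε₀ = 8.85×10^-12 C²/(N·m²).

4.70×10^-10 T

With E = V/d, dE/dt = 1.645×10^9 V/(m·s) and πR² = 0.02066 m², giving I_d = ε₀ πR² dE/dt = 3.008×10^-4 A.
With r > R the enclosed displacement current is the full I_d; B = μ₀ I_d / (2πr) = 4.70×10^-10 T.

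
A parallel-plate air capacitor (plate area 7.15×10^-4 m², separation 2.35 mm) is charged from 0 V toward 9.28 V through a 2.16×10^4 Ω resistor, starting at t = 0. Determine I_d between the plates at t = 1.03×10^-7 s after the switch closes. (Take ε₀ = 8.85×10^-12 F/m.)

With C = ε₀A/d = (8.85×10^-12)(7.15×10^-4)/(2.35×10^-3) = 2.693×10^-12 F, the time constant is τ = RC = 5.817×10^-8 s, so t/τ = 1.771 and e^(−t/τ) = 0.1702.
I_d = I_cond = (V₀/R) e^(−t/τ) = (4.296×10^-4)(0.1702) = 7.31×10^-5 A.

7.31×10^-5 A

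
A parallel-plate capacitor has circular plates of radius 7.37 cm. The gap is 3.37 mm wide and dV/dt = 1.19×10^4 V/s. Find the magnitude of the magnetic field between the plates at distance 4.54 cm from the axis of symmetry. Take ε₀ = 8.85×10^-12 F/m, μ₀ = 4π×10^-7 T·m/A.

With E = V/d, dE/dt = 3.531×10^6 V/(m·s) and πR² = 0.01706 m², giving I_d = ε₀ πR² dE/dt = 5.331×10^-7 A.
For r < R the Ampère–Maxwell law gives B(2πr) = μ₀ I_d (r²/R²), so B = μ₀ I_d r/(2πR²) = (4π×10^-7)(5.331×10^-7)(0.0454)/(2π·0.0737²) = 8.91×10^-13 T.

8.91×10^-13 T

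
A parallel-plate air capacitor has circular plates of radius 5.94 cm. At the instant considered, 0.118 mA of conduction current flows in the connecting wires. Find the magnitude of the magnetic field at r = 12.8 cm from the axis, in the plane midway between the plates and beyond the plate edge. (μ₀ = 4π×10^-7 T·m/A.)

By continuity the displacement current in the gap matches the conduction current: I_d = 1.18×10^-4 A.
With r > R the enclosed displacement current is the full I_d; B = μ₀ I_d / (2πr) = 1.84×10^-10 T.

1.84×10^-10 T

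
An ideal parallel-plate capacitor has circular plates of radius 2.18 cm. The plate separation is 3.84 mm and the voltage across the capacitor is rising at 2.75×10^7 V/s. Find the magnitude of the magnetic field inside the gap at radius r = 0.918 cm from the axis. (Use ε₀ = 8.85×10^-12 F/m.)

With E = V/d, dE/dt = 7.161×10^9 V/(m·s) and πR² = 1.493×10^-3 m², giving I_d = ε₀ πR² dE/dt = 9.462×10^-5 A.
An Ampèrian loop of radius r encloses a fraction (r/R)² of I_d. Then B·2πr = μ₀ I_d (r/R)², giving B = μ₀ I_d r/(2πR²) = 3.66×10^-10 T.

3.66×10^-10 T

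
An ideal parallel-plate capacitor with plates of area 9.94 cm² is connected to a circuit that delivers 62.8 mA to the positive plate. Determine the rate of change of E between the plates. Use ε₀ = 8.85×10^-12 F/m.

Charge continuity gives I_d = I = 0.0628 A between the plates.
Since I_d = ε₀ A dE/dt, dE/dt = I_d/(ε₀A) = (0.0628)/((8.85×10^-12)(9.94×10^-4)) = 7.14×10^12 V/(m·s).

7.14×10^12 V/(m·s)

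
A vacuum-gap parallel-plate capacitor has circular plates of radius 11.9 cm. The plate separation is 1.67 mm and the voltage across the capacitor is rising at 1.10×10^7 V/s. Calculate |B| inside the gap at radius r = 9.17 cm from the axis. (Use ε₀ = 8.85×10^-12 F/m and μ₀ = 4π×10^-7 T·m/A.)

With E = V/d, dE/dt = 6.587×10^9 V/(m·s) and πR² = 0.04449 m², giving I_d = ε₀ πR² dE/dt = 2.594×10^-3 A.
For r < R the Ampère–Maxwell law gives B(2πr) = μ₀ I_d (r²/R²), so B = μ₀ I_d r/(2πR²) = (4π×10^-7)(2.594×10^-3)(0.0917)/(2π·0.119²) = 3.36×10^-9 T.

3.36×10^-9 T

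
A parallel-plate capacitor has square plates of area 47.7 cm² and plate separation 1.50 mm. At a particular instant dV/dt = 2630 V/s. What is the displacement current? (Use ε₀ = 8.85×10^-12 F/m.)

7.40×10^-8 A

E = V/d so dE/dt = (dV/dt)/d = 1.753×10^6 V/(m·s), and I_d = ε₀ A dE/dt = (8.85×10^-12)(4.77×10^-3)(1.753×10^6) = 7.40×10^-8 A.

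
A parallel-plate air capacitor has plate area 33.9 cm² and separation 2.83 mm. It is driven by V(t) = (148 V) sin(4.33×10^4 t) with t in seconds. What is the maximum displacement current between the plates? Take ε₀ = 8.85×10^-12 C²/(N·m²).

C = ε₀A/d = (8.85×10^-12)(3.39×10^-3)/(2.83×10^-3) = 1.060×10^-11 F; ω = 4.33×10^4 rad/s.
I_d = C dV/dt, so |I_d|_max = C V₀ ω = (1.060×10^-11)(148)(4.33×10^4) = 6.79×10^-5 A.

6.79×10^-5 A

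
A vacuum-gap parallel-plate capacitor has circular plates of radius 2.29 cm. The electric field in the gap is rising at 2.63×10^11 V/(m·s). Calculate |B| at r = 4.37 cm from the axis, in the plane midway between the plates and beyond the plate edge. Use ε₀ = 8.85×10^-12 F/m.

1.75×10^-8 T

Total displacement current: I_d = ε₀(πR²)(dE/dt) = (8.85×10^-12)(1.647×10^-3)(2.63×10^11) = 3.833×10^-3 A.
Outside the plates the loop encloses all of I_d, so B·2πr = μ₀ I_d and B = 1.75×10^-8 T.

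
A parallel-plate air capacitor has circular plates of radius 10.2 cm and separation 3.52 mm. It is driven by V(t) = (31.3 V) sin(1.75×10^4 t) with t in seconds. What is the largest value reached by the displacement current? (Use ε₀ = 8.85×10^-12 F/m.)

4.50×10^-5 A

C = ε₀A/d = (8.85×10^-12)(0.03269)/(3.52×10^-3) = 8.219×10^-11 F; ω = 1.75×10^4 rad/s.
I_d = C dV/dt, so |I_d|_max = C V₀ ω = (8.219×10^-11)(31.3)(1.75×10^4) = 4.50×10^-5 A.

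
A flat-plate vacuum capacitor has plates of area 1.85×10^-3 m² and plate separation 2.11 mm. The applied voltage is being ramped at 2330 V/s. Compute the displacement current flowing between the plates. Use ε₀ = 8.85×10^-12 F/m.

1.81×10^-8 A

The displacement current equals the charging current C dV/dt. With C = ε₀A/d = (8.85×10^-12)(1.85×10^-3)/(2.11×10^-3) = 7.759×10^-12 F, I_d = (7.759×10^-12)(2330) = 1.81×10^-8 A.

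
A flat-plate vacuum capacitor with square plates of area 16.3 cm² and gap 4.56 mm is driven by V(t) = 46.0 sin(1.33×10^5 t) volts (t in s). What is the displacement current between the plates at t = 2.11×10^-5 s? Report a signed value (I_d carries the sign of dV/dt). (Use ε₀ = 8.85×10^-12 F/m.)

-1.83×10^-5 A

dV/dt = (46.0)(1.33×10^5)·cos(2.8063) = -5.777×10^6 V/s.
I_d = C dV/dt with C = ε₀A/d = (8.85×10^-12)(1.63×10^-3)/(4.56×10^-3) = 3.163×10^-12 F, so I_d = (3.163×10^-12)(-5.777×10^6) = -1.83×10^-5 A.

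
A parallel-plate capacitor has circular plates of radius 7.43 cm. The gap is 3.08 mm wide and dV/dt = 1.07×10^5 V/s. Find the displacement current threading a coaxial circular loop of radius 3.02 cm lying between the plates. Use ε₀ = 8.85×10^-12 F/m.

I_d = C dV/dt with C = ε₀πR²/d = 4.982×10^-11 F, so I_d = (4.982×10^-11)(1.07×10^5) = 5.331×10^-6 A.
Through an area πr² the displacement current is I_d·(πr²/πR²) = I_d (r/R)² = 8.81×10^-7 A.

8.81×10^-7 A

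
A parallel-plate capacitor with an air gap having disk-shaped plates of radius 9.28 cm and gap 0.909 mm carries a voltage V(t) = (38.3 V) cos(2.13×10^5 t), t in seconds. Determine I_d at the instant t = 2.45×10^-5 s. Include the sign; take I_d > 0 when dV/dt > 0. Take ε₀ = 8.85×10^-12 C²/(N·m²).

C = ε₀A/d = (8.85×10^-12)(0.02705)/(9.09×10^-4) = 2.634×10^-10 F. dV/dt = V₀ω·−sin(ωt); at ωt = 5.2185 rad this factor is 0.8746.
I_d = C dV/dt = (2.634×10^-10)(38.3)(2.13×10^5)(0.8746) = 1.88×10^-3 A.

1.88×10^-3 A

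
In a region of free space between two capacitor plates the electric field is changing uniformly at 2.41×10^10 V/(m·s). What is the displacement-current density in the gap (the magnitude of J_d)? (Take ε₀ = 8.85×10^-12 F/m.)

J_d = ε₀ dE/dt = (8.85×10^-12)(2.41×10^10) = 0.213 A/m².

0.213 A/m²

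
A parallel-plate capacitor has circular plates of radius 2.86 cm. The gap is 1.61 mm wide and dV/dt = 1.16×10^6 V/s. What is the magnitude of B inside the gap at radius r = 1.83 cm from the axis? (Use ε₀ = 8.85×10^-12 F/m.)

I_d = C dV/dt with C = ε₀πR²/d = 1.413×10^-11 F, so I_d = (1.413×10^-11)(1.16×10^6) = 1.639×10^-5 A.
For r < R the Ampère–Maxwell law gives B(2πr) = μ₀ I_d (r²/R²), so B = μ₀ I_d r/(2πR²) = (4π×10^-7)(1.639×10^-5)(0.0183)/(2π·0.0286²) = 7.33×10^-11 T.

7.33×10^-11 T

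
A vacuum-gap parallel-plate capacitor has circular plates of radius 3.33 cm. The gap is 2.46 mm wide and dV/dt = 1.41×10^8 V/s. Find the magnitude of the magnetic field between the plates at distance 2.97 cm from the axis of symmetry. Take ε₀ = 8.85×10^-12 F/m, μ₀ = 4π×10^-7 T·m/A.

9.47×10^-9 T

I_d = C dV/dt with C = ε₀πR²/d = 1.253×10^-11 F, so I_d = (1.253×10^-11)(1.41×10^8) = 1.767×10^-3 A.
For r < R the Ampère–Maxwell law gives B(2πr) = μ₀ I_d (r²/R²), so B = μ₀ I_d r/(2πR²) = (4π×10^-7)(1.767×10^-3)(0.0297)/(2π·0.0333²) = 9.47×10^-9 T.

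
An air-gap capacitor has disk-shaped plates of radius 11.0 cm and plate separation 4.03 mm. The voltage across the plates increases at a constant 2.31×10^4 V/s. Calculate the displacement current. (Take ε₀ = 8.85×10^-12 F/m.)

The displacement current equals the charging current C dV/dt. With C = ε₀A/d = (8.85×10^-12)(0.03801)/(4.03×10^-3) = 8.347×10^-11 F, I_d = (8.347×10^-11)(2.31×10^4) = 1.93×10^-6 A.

1.93×10^-6 A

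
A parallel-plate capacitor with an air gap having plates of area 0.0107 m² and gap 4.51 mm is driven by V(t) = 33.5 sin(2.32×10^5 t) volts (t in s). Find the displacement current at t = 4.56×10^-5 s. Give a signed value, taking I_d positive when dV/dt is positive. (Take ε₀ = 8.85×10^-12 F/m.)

-6.60×10^-5 A

C = ε₀A/d = (8.85×10^-12)(0.0107)/(4.51×10^-3) = 2.100×10^-11 F. dV/dt = V₀ω·cos(ωt); at ωt = 10.5792 rad this factor is -0.4044.
I_d = C dV/dt = (2.100×10^-11)(33.5)(2.32×10^5)(-0.4044) = -6.60×10^-5 A.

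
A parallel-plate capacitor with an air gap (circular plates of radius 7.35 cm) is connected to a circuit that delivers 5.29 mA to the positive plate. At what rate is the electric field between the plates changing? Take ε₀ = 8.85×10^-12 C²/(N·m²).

Charge continuity gives I_d = I = 5.29×10^-3 A between the plates.
Since I_d = ε₀ A dE/dt, dE/dt = I_d/(ε₀A) = (5.29×10^-3)/((8.85×10^-12)(0.01697)) = 3.52×10^10 V/(m·s).

3.52×10^10 V/(m·s)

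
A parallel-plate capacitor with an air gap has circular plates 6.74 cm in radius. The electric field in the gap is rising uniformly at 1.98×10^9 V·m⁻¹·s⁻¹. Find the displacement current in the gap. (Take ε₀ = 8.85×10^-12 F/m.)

2.50×10^-4 A

With a uniform field, Φ_E = EA, so I_d = ε₀ A dE/dt = 2.50×10^-4 A.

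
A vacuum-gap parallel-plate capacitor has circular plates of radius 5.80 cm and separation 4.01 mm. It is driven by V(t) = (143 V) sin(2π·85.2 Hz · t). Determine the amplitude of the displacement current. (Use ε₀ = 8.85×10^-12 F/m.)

1.79×10^-6 A

C = ε₀A/d = (8.85×10^-12)(0.01057)/(4.01×10^-3) = 2.333×10^-11 F; ω = 2πf = 535.3 rad/s.
I_d = C dV/dt, so |I_d|_max = C V₀ ω = (2.333×10^-11)(143)(535.3) = 1.79×10^-6 A.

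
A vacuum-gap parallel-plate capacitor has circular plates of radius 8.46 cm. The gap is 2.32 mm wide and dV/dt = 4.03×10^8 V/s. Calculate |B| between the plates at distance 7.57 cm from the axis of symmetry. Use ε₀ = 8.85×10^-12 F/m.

I_d = C dV/dt with C = ε₀πR²/d = 8.575×10^-11 F, so I_d = (8.575×10^-11)(4.03×10^8) = 0.03456 A.
An Ampèrian loop of radius r encloses a fraction (r/R)² of I_d. Then B·2πr = μ₀ I_d (r/R)², giving B = μ₀ I_d r/(2πR²) = 7.31×10^-8 T.

7.31×10^-8 T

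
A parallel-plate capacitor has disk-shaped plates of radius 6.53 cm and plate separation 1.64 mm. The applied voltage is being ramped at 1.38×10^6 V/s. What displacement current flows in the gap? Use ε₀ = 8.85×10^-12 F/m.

The displacement current equals the charging current C dV/dt. With C = ε₀A/d = (8.85×10^-12)(0.01340)/(1.64×10^-3) = 7.231×10^-11 F, I_d = (7.231×10^-11)(1.38×10^6) = 9.98×10^-5 A.

9.98×10^-5 A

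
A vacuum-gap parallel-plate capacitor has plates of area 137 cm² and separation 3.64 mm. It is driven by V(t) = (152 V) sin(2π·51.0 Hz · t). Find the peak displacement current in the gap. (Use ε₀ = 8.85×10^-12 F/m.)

1.62×10^-6 A

(dE/dt)_max = V₀ω/d = 1.338×10^7 V/(m·s); ω = 2πf = 320.4 rad/s.
I_d,max = ε₀ A (dE/dt)_max = (8.85×10^-12)(0.0137)(1.338×10^7) = 1.62×10^-6 A.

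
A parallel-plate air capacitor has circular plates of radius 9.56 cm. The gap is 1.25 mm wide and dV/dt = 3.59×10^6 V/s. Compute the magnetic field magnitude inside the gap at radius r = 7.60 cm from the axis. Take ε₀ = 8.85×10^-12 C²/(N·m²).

With E = V/d, dE/dt = 2.872×10^9 V/(m·s) and πR² = 0.02871 m², giving I_d = ε₀ πR² dE/dt = 7.297×10^-4 A.
For r < R the Ampère–Maxwell law gives B(2πr) = μ₀ I_d (r²/R²), so B = μ₀ I_d r/(2πR²) = (4π×10^-7)(7.297×10^-4)(0.0760)/(2π·0.0956²) = 1.21×10^-9 T.

1.21×10^-9 T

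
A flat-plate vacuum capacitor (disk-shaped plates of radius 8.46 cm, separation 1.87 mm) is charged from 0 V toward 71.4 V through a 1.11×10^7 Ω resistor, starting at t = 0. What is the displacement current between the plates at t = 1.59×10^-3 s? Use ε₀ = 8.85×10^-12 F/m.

1.67×10^-6 A

C = ε₀A/d = (8.85×10^-12)(0.02248)/(1.87×10^-3) = 1.064×10^-10 F and τ = RC = 1.181×10^-3 s. I_d in the gap equals the RC charging current.
I_d(t) = (V₀/R) e^(−t/τ) = 6.432×10^-6 · e^(−1.346) = 1.67×10^-6 A.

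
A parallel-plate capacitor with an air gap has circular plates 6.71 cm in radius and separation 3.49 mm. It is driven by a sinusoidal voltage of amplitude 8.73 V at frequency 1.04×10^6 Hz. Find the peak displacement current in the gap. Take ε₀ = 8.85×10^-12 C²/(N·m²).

The displacement current equals the conduction current C dV/dt, which peaks at C V₀ ω.
With C = ε₀A/d = (8.85×10^-12)(0.01414)/(3.49×10^-3) = 3.586×10^-11 F and ω = 2πf = 6.535×10^6 rad/s, I_d,max = (3.586×10^-11)(8.73)(6.535×10^6) = 2.05×10^-3 A.

2.05×10^-3 A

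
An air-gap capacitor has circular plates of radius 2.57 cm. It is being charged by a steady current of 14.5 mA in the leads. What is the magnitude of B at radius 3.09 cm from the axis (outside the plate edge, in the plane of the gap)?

9.39×10^-8 T

By continuity the displacement current in the gap matches the conduction current: I_d = 0.0145 A.
Outside the plates the loop encloses all of I_d, so B·2πr = μ₀ I_d and B = 9.39×10^-8 T.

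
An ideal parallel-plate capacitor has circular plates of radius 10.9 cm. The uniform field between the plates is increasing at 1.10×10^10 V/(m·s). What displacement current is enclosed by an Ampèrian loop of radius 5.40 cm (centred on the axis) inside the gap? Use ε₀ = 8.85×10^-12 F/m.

Through the whole plate area (πR² = 0.03733 m²), I_d = ε₀ πR² dE/dt = 3.634×10^-3 A.
Since J_d is uniform, the enclosed fraction is (r/R)² = 0.2454, giving I_d,enc = 8.92×10^-4 A.

8.92×10^-4 A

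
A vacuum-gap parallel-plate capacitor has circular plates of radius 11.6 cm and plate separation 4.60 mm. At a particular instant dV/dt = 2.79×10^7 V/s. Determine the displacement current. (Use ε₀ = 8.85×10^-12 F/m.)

C = ε₀A/d = (8.85×10^-12)(0.04227)/(4.60×10^-3) = 8.132×10^-11 F.
I_d = C dV/dt = (8.132×10^-11)(2.79×10^7) = 2.27×10^-3 A.

2.27×10^-3 A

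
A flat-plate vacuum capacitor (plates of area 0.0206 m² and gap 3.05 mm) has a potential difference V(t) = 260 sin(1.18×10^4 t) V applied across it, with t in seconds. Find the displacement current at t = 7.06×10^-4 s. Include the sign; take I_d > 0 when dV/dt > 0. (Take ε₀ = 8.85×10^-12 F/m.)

dV/dt = (260)(1.18×10^4)·cos(8.3308) = -1.408×10^6 V/s.
I_d = C dV/dt with C = ε₀A/d = (8.85×10^-12)(0.0206)/(3.05×10^-3) = 5.977×10^-11 F, so I_d = (5.977×10^-11)(-1.408×10^6) = -8.42×10^-5 A.

-8.42×10^-5 A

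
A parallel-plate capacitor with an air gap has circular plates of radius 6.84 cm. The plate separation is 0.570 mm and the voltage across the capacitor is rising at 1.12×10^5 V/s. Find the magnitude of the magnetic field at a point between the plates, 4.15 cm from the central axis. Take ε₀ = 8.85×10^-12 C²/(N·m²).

4.53×10^-11 T

I_d = C dV/dt with C = ε₀πR²/d = 2.282×10^-10 F, so I_d = (2.282×10^-10)(1.12×10^5) = 2.556×10^-5 A.
For r < R the Ampère–Maxwell law gives B(2πr) = μ₀ I_d (r²/R²), so B = μ₀ I_d r/(2πR²) = (4π×10^-7)(2.556×10^-5)(0.0415)/(2π·0.0684²) = 4.53×10^-11 T.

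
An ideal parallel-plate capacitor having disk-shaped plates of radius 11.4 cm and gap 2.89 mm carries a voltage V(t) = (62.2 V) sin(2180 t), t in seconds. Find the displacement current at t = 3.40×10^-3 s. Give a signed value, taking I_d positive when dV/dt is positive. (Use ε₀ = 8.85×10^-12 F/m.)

dE/dt = (V₀ω/d)·cos(ωt) with ωt = 7.412 rad: (62.2)(2180)(0.4277)/(2.89×10^-3) = 2.007×10^7 V/(m·s).
I_d = ε₀ A dE/dt = (8.85×10^-12)(0.04083)(2.007×10^7) = 7.25×10^-6 A.

7.25×10^-6 A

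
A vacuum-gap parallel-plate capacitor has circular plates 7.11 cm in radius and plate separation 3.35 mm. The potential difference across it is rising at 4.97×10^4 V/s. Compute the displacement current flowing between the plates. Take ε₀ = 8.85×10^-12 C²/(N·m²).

2.09×10^-6 A

E = V/d so dE/dt = (dV/dt)/d = 1.484×10^7 V/(m·s), and I_d = ε₀ A dE/dt = (8.85×10^-12)(0.01588)(1.484×10^7) = 2.09×10^-6 A.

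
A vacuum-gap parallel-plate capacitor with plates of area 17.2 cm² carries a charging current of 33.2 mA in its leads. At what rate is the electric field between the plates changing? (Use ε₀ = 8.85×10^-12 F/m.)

2.18×10^12 V/(m·s)

Charge continuity gives I_d = I = 0.0332 A between the plates.
Inverting I_d = ε₀ A dE/dt gives dE/dt = 0.0332 / (8.85×10^-12 · 1.72×10^-3) = 2.18×10^12 V/(m·s).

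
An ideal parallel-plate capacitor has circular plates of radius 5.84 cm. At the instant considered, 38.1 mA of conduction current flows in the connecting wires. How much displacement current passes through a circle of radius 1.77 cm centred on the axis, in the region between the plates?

3.50×10^-3 A

By continuity the displacement current in the gap matches the conduction current: I_d = 0.0381 A.
The field is uniform, so I_d,enc = I_d (r/R)² = (0.0381)(1.77/5.84)² = 3.50×10^-3 A.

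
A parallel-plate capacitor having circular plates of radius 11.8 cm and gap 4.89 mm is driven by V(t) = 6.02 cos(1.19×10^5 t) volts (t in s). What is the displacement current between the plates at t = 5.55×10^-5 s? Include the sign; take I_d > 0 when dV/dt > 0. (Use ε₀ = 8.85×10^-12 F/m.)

-1.79×10^-5 A

dE/dt = (V₀ω/d)·−sin(ωt) with ωt = 6.6045 rad: (6.02)(1.19×10^5)(-0.3158)/(4.89×10^-3) = -4.626×10^7 V/(m·s).
I_d = ε₀ A dE/dt = (8.85×10^-12)(0.04374)(-4.626×10^7) = -1.79×10^-5 A.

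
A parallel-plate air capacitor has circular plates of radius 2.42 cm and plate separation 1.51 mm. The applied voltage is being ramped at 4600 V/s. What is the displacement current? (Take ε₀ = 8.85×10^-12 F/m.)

E = V/d so dE/dt = (dV/dt)/d = 3.046×10^6 V/(m·s), and I_d = ε₀ A dE/dt = (8.85×10^-12)(1.840×10^-3)(3.046×10^6) = 4.96×10^-8 A.

4.96×10^-8 A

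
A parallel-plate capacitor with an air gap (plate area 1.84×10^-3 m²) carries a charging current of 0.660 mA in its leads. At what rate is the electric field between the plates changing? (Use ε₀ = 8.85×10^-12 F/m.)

4.05×10^10 V/(m·s)

Charge continuity gives I_d = I = 6.60×10^-4 A between the plates.
Inverting I_d = ε₀ A dE/dt gives dE/dt = 6.60×10^-4 / (8.85×10^-12 · 1.84×10^-3) = 4.05×10^10 V/(m·s).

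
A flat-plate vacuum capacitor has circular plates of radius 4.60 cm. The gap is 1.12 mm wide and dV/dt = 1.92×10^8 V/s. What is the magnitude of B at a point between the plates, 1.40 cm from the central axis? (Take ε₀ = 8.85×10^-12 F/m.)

1.33×10^-8 T

With E = V/d, dE/dt = 1.714×10^11 V/(m·s) and πR² = 6.648×10^-3 m², giving I_d = ε₀ πR² dE/dt = 0.01008 A.
∮B·dl = μ₀ I_d,enc with I_d,enc = I_d r²/R² = 9.337×10^-4 A; so B = μ₀ I_d,enc/(2πr) = 1.33×10^-8 T.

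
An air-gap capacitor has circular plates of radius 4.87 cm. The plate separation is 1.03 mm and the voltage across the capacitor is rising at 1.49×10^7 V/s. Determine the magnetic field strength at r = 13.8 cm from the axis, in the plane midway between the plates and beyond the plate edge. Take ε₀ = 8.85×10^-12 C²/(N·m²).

1.38×10^-9 T

With E = V/d, dE/dt = 1.447×10^10 V/(m·s) and πR² = 7.451×10^-3 m², giving I_d = ε₀ πR² dE/dt = 9.542×10^-4 A.
Outside the plates the loop encloses all of I_d, so B·2πr = μ₀ I_d and B = 1.38×10^-9 T.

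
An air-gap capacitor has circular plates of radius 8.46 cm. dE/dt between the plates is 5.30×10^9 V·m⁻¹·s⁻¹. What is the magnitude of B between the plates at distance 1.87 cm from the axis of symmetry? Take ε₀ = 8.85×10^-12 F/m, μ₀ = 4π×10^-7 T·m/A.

5.51×10^-10 T

Through the whole plate area (πR² = 0.02248 m²), I_d = ε₀ πR² dE/dt = 1.054×10^-3 A.
∮B·dl = μ₀ I_d,enc with I_d,enc = I_d r²/R² = 5.150×10^-5 A; so B = μ₀ I_d,enc/(2πr) = 5.51×10^-10 T.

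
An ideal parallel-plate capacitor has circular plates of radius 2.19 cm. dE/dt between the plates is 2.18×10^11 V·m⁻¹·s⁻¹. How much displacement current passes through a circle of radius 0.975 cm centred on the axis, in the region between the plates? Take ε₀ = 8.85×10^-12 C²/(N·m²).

5.76×10^-4 A

Through the whole plate area (πR² = 1.507×10^-3 m²), I_d = ε₀ πR² dE/dt = 2.907×10^-3 A.
Through an area πr² the displacement current is I_d·(πr²/πR²) = I_d (r/R)² = 5.76×10^-4 A.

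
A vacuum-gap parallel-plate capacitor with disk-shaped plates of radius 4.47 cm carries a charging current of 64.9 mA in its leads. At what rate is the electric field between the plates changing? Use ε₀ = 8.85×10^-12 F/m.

1.17×10^12 V/(m·s)

By continuity, I_d in the gap equals the 64.9 mA flowing in the wire.
Inverting I_d = ε₀ A dE/dt gives dE/dt = 0.0649 / (8.85×10^-12 · 6.277×10^-3) = 1.17×10^12 V/(m·s).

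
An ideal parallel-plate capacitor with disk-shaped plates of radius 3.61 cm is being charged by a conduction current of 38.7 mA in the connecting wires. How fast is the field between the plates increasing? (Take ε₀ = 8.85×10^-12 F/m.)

1.07×10^12 V/(m·s)

The displacement current between the plates equals the conduction current, I_d = 38.7 mA.
Then dE/dt = I_d/(ε₀A) = 1.07×10^12 V/(m·s).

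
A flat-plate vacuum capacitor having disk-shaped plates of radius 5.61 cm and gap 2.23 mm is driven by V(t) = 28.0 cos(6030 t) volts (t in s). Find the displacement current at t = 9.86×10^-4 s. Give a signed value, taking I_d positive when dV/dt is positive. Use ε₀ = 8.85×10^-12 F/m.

2.19×10^-6 A

dV/dt = (28.0)(6030)·−sin(5.94558) = 5.592×10^4 V/s.
I_d = C dV/dt with C = ε₀A/d = (8.85×10^-12)(9.887×10^-3)/(2.23×10^-3) = 3.924×10^-11 F, so I_d = (3.924×10^-11)(5.592×10^4) = 2.19×10^-6 A.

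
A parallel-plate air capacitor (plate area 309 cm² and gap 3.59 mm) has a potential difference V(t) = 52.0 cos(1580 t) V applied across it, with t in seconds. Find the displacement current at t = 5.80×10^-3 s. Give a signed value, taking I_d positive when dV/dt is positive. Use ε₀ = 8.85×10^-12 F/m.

dV/dt = (52.0)(1580)·−sin(9.164) = -2.118×10^4 V/s.
I_d = C dV/dt with C = ε₀A/d = (8.85×10^-12)(0.0309)/(3.59×10^-3) = 7.617×10^-11 F, so I_d = (7.617×10^-11)(-2.118×10^4) = -1.61×10^-6 A.

-1.61×10^-6 A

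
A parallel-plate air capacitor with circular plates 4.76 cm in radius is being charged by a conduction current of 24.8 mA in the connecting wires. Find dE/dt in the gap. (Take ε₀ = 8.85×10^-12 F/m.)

Charge continuity gives I_d = I = 0.0248 A between the plates.
Inverting I_d = ε₀ A dE/dt gives dE/dt = 0.0248 / (8.85×10^-12 · 7.118×10^-3) = 3.94×10^11 V/(m·s).

3.94×10^11 V/(m·s)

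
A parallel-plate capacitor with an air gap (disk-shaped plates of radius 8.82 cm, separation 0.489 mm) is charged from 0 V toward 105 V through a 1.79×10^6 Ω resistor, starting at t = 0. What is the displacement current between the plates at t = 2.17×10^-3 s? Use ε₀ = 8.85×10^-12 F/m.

3.78×10^-6 A

With C = ε₀A/d = (8.85×10^-12)(0.02444)/(4.89×10^-4) = 4.423×10^-10 F, the time constant is τ = RC = 7.917×10^-4 s, so t/τ = 2.741 and e^(−t/τ) = 0.06451.
I_d = I_cond = (V₀/R) e^(−t/τ) = (5.866×10^-5)(0.06451) = 3.78×10^-6 A.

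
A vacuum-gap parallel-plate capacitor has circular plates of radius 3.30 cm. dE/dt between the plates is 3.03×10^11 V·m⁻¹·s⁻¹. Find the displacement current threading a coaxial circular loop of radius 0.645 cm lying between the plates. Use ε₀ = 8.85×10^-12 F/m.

Through the whole plate area (πR² = 3.421×10^-3 m²), I_d = ε₀ πR² dE/dt = 9.174×10^-3 A.
Through an area πr² the displacement current is I_d·(πr²/πR²) = I_d (r/R)² = 3.50×10^-4 A.

3.50×10^-4 A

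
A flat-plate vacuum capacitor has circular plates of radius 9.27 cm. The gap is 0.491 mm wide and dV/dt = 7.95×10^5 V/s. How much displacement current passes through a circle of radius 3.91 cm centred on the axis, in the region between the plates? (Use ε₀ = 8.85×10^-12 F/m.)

6.88×10^-5 A

With E = V/d, dE/dt = 1.619×10^9 V/(m·s) and πR² = 0.02700 m², giving I_d = ε₀ πR² dE/dt = 3.869×10^-4 A.
Since J_d is uniform, the enclosed fraction is (r/R)² = 0.1779, giving I_d,enc = 6.88×10^-5 A.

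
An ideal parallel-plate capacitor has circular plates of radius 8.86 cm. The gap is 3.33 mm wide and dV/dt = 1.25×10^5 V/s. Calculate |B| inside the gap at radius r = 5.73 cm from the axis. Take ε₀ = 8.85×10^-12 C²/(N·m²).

With E = V/d, dE/dt = 3.754×10^7 V/(m·s) and πR² = 0.02466 m², giving I_d = ε₀ πR² dE/dt = 8.193×10^-6 A.
∮B·dl = μ₀ I_d,enc with I_d,enc = I_d r²/R² = 3.427×10^-6 A; so B = μ₀ I_d,enc/(2πr) = 1.20×10^-11 T.

1.20×10^-11 T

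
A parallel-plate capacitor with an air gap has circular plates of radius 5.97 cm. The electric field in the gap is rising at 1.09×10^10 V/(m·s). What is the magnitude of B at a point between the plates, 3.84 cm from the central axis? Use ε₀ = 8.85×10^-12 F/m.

2.33×10^-9 T

Total displacement current: I_d = ε₀(πR²)(dE/dt) = (8.85×10^-12)(0.01120)(1.09×10^10) = 1.080×10^-3 A.
∮B·dl = μ₀ I_d,enc with I_d,enc = I_d r²/R² = 4.468×10^-4 A; so B = μ₀ I_d,enc/(2πr) = 2.33×10^-9 T.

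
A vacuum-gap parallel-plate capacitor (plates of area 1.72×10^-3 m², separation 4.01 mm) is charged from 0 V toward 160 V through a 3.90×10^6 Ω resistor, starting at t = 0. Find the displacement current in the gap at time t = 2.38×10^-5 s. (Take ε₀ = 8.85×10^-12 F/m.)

8.22×10^-6 A

C = ε₀A/d = (8.85×10^-12)(1.72×10^-3)/(4.01×10^-3) = 3.796×10^-12 F and τ = RC = 1.480×10^-5 s. I_d in the gap equals the RC charging current.
I_d(t) = (V₀/R) e^(−t/τ) = 4.103×10^-5 · e^(−1.608) = 8.22×10^-6 A.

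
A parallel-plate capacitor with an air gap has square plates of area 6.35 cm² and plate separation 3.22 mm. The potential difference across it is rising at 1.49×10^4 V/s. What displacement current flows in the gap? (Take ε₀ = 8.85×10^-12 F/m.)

E = V/d so dE/dt = (dV/dt)/d = 4.627×10^6 V/(m·s), and I_d = ε₀ A dE/dt = (8.85×10^-12)(6.35×10^-4)(4.627×10^6) = 2.60×10^-8 A.

2.60×10^-8 A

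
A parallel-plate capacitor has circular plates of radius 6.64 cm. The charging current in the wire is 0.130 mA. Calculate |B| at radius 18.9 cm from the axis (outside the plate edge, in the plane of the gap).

1.38×10^-10 T

By continuity the displacement current in the gap matches the conduction current: I_d = 1.30×10^-4 A.
For r ≥ R the full I_d is enclosed: B = μ₀ I_d/(2πr) = (4π×10^-7)(1.30×10^-4)/(2π·0.189) = 1.38×10^-10 T.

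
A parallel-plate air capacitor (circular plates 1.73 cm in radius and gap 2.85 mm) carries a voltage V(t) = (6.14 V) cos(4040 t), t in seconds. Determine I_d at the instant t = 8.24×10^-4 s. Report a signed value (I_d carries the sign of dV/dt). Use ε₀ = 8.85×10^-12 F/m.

1.35×10^-8 A

dE/dt = (V₀ω/d)·−sin(ωt) with ωt = 3.32896 rad: (6.14)(4040)(0.1863)/(2.85×10^-3) = 1.622×10^6 V/(m·s).
I_d = ε₀ A dE/dt = (8.85×10^-12)(9.402×10^-4)(1.622×10^6) = 1.35×10^-8 A.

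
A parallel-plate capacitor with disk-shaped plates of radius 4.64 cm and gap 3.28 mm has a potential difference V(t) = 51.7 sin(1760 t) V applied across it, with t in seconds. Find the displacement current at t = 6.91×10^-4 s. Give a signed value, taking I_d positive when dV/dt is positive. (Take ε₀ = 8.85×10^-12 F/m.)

C = ε₀A/d = (8.85×10^-12)(6.764×10^-3)/(3.28×10^-3) = 1.825×10^-11 F. dV/dt = V₀ω·cos(ωt); at ωt = 1.21616 rad this factor is 0.3472.
I_d = C dV/dt = (1.825×10^-11)(51.7)(1760)(0.3472) = 5.77×10^-7 A.

5.77×10^-7 A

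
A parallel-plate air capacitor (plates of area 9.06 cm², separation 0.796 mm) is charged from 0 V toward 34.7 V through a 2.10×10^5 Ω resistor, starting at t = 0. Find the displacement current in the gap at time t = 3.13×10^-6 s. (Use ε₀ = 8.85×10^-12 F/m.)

C = ε₀A/d = (8.85×10^-12)(9.06×10^-4)/(7.96×10^-4) = 1.007×10^-11 F, so τ = RC = 2.115×10^-6 s.
The conduction current is I(t) = (V₀/R) e^(−t/τ), and the displacement current between the plates equals it.
t/τ = 1.480; I_d = (34.7/2.10×10^5) · e^(−1.480) = (1.652×10^-4)(0.2276) = 3.76×10^-5 A.

3.76×10^-5 A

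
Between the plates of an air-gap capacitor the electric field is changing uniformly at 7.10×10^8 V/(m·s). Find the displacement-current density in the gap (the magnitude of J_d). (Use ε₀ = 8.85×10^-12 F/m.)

6.28×10^-3 A/m²

J_d = ε₀ ∂E/∂t, so J_d = 6.28×10^-3 A/m².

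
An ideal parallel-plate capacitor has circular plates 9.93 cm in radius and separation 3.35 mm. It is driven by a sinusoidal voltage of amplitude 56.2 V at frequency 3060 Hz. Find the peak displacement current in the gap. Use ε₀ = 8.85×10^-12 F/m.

8.84×10^-5 A

The displacement current equals the conduction current C dV/dt, which peaks at C V₀ ω.
With C = ε₀A/d = (8.85×10^-12)(0.03098)/(3.35×10^-3) = 8.184×10^-11 F and ω = 2πf = 1.923×10^4 rad/s, I_d,max = (8.184×10^-11)(56.2)(1.923×10^4) = 8.84×10^-5 A.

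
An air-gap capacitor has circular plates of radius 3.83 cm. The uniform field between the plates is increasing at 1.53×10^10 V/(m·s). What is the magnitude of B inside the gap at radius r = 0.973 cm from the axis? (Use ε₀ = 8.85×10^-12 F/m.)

8.28×10^-10 T

I_d = ε₀ dΦ_E/dt = ε₀ πR² (dE/dt) = (8.85×10^-12)(4.608×10^-3)(1.53×10^10) = 6.239×10^-4 A through the full plate area.
For r < R the Ampère–Maxwell law gives B(2πr) = μ₀ I_d (r²/R²), so B = μ₀ I_d r/(2πR²) = (4π×10^-7)(6.239×10^-4)(9.73×10^-3)/(2π·0.0383²) = 8.28×10^-10 T.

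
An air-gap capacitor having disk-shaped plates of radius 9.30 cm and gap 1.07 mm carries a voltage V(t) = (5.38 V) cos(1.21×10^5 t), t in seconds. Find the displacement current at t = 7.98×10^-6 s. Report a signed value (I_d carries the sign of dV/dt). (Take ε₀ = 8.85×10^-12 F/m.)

dE/dt = (V₀ω/d)·−sin(ωt) with ωt = 0.96558 rad: (5.38)(1.21×10^5)(-0.8224)/(1.07×10^-3) = -5.003×10^8 V/(m·s).
I_d = ε₀ A dE/dt = (8.85×10^-12)(0.02717)(-5.003×10^8) = -1.20×10^-4 A.

-1.20×10^-4 A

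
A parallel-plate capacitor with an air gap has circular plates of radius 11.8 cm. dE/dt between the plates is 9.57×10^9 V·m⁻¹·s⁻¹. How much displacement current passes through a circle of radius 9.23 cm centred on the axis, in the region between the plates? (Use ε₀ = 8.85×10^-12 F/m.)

2.27×10^-3 A

Total displacement current: I_d = ε₀(πR²)(dE/dt) = (8.85×10^-12)(0.04374)(9.57×10^9) = 3.705×10^-3 A.
Since J_d is uniform, the enclosed fraction is (r/R)² = 0.6118, giving I_d,enc = 2.27×10^-3 A.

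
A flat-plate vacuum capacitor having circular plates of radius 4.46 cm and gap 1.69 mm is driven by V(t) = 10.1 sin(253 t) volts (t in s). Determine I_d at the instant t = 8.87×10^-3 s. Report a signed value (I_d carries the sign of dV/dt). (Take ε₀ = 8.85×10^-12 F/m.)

-5.21×10^-8 A

dE/dt = (V₀ω/d)·cos(ωt) with ωt = 2.24411 rad: (10.1)(253)(-0.6236)/(1.69×10^-3) = -9.429×10^5 V/(m·s).
I_d = ε₀ A dE/dt = (8.85×10^-12)(6.249×10^-3)(-9.429×10^5) = -5.21×10^-8 A.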